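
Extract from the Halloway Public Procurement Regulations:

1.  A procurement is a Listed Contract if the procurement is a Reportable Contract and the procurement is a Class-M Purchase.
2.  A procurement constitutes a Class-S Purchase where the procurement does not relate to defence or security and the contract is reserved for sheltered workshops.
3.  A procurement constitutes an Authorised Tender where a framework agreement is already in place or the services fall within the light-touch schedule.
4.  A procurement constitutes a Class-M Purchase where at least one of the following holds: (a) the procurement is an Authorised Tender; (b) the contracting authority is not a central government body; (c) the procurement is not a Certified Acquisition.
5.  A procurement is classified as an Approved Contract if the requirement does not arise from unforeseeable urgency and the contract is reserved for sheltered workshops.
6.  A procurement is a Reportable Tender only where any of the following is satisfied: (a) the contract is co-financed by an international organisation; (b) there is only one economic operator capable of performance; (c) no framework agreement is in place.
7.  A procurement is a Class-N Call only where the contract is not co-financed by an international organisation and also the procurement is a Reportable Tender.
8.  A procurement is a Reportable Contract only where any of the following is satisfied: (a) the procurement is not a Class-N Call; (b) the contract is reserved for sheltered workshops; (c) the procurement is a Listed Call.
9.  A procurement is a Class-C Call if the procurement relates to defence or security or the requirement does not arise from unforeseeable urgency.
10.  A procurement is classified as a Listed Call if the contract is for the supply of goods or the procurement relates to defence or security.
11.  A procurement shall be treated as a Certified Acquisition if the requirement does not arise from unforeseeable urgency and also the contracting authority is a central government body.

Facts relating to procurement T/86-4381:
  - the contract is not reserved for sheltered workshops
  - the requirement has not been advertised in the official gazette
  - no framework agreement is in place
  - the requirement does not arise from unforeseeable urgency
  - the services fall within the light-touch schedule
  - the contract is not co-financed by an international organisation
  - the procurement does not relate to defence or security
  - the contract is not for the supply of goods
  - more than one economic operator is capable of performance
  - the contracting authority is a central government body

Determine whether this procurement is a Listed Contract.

paragraph 6 — Reportable Tender: [the contract is co-financed by an international organisation? no] OR [there is only one economic operator capable of performance? no] OR [no framework agreement is in place? yes] → satisfied.
paragraph 7 — Class-N Call: [the contract is not co-financed by an international organisation? yes] AND [Reportable Tender (paragraph 6)? yes] → satisfied.
paragraph 10 — Listed Call: [the contract is for the supply of goods? no] OR [the procurement relates to defence or security? no] → not satisfied.
paragraph 8 — Reportable Contract: [not a Class-N Call (paragraph 7)? no] OR [the contract is reserved for sheltered workshops? no] OR [Listed Call (paragraph 10)? no] → not satisfied.
paragraph 3 — Authorised Tender: [a framework agreement is already in place? no] OR [the services fall within the light-touch schedule? yes] → satisfied.
paragraph 11 — Certified Acquisition: [the requirement does not arise from unforeseeable urgency? yes] AND [the contracting authority is a central government body? yes] → satisfied.
paragraph 4 — Class-M Purchase: [Authorised Tender (paragraph 3)? yes] OR [the contracting authority is not a central government body? no] OR [not a Certified Acquisition (paragraph 11)? no] → satisfied.
paragraph 1 — Listed Contract: [Reportable Contract (paragraph 8)? no] AND [Class-M Purchase (paragraph 4)? yes] → not satisfied.

No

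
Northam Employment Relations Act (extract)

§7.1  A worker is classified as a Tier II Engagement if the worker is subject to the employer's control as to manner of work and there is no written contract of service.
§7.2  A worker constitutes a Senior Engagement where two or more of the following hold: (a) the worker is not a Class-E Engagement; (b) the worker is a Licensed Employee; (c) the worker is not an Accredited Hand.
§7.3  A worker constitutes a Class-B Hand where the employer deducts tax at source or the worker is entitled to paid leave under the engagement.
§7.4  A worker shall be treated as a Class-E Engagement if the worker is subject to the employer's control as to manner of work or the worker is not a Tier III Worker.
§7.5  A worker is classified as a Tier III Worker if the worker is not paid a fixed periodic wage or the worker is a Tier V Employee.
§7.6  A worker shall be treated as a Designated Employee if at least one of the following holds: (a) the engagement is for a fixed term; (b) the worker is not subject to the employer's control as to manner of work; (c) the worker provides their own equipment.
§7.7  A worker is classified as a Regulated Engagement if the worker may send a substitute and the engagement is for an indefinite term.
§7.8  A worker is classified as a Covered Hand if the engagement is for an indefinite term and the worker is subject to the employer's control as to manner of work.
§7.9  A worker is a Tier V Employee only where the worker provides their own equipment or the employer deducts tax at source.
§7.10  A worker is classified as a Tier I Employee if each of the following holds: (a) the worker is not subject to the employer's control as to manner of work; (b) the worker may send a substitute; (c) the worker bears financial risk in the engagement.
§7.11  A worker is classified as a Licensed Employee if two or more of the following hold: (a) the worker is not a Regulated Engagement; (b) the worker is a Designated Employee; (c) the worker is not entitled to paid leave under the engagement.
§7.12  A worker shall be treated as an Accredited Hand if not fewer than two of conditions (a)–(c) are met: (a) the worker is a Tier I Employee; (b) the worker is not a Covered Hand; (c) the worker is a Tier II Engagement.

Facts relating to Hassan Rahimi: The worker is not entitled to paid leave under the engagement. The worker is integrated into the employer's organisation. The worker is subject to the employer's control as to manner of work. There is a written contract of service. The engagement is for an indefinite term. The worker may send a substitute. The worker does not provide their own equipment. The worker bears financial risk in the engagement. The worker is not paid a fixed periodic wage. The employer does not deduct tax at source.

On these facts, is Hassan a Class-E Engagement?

Yes

§7.9 — Tier V Employee: [the worker provides their own equipment? no] OR [the employer deducts tax at source? no] → not satisfied.
§7.5 — Tier III Worker: [the worker is not paid a fixed periodic wage? yes] OR [Tier V Employee (§7.9)? no] → satisfied.
§7.4 — Class-E Engagement: [the worker is subject to the employer's control as to manner of work? yes] OR [not a Tier III Worker (§7.5)? no] → satisfied.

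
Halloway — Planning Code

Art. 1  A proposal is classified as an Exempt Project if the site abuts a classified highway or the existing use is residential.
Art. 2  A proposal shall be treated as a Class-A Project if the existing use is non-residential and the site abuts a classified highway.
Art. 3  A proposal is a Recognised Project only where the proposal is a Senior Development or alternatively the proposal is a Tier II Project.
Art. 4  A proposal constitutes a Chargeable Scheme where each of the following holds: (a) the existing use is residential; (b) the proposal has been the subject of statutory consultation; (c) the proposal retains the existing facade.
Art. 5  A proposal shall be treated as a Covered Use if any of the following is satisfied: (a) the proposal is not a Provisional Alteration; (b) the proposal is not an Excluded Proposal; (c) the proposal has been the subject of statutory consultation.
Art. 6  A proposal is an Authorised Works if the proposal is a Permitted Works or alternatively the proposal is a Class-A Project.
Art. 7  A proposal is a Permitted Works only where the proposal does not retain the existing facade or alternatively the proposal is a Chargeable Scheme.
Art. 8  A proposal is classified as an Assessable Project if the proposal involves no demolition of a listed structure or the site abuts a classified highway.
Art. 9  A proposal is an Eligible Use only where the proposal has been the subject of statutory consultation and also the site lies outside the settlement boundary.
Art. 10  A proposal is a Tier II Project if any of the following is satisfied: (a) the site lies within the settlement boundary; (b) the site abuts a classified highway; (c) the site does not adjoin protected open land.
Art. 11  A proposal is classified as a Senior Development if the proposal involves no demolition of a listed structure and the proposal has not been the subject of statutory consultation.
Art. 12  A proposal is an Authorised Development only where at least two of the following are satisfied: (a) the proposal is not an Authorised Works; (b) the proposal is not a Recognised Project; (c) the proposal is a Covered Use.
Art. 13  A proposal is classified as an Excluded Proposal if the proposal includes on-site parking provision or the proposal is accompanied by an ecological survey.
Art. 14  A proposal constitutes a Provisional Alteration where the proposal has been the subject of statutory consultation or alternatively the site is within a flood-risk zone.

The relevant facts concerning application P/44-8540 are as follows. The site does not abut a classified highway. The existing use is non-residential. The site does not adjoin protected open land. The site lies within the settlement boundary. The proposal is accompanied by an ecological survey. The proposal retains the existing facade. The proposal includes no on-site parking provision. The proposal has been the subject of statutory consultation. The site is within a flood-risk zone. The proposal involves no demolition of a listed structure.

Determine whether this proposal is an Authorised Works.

Under article 4: the existing use is residential? no; and the proposal has been the subject of statutory consultation? yes; and the proposal retains the existing facade? yes. So the proposal is not a Chargeable Scheme.
Under article 7: the proposal does not retain the existing facade? no; or Chargeable Scheme (article 4)? no. So the proposal is not a Permitted Works.
Under article 2: the existing use is non-residential? yes; and the site abuts a classified highway? no. So the proposal is not a Class-A Project.
Under article 6: Permitted Works (article 7)? no; or Class-A Project (article 2)? no. So the proposal is not an Authorised Works.

No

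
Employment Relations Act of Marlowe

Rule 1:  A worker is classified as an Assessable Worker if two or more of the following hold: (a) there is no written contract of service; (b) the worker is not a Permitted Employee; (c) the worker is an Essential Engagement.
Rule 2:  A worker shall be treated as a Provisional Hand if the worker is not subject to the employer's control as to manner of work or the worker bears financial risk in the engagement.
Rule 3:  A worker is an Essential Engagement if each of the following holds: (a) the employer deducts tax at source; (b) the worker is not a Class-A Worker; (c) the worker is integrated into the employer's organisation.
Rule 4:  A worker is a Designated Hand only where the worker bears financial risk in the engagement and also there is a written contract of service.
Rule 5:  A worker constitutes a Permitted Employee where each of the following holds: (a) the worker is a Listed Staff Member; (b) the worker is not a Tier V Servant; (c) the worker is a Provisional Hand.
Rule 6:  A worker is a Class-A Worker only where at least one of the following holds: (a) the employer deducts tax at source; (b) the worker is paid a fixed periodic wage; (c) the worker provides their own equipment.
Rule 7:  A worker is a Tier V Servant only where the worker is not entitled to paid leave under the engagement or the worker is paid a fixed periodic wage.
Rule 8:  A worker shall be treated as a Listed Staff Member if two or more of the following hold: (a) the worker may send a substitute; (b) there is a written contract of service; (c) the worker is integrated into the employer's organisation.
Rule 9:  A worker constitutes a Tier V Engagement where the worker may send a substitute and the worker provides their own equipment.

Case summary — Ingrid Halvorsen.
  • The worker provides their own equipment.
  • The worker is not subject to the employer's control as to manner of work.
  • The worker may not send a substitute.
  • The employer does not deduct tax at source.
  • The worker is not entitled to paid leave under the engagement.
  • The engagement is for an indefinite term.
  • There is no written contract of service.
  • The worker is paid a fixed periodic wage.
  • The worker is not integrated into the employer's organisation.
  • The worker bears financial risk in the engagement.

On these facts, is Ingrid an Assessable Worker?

rule 8 — Listed Staff Member: the worker may send a substitute? no; there is a written contract of service? no; the worker is integrated into the employer's organisation? no — 0 of 3 hold (need ≥2) → not satisfied.
rule 7 — Tier V Servant: [the worker is not entitled to paid leave under the engagement? yes] OR [the worker is paid a fixed periodic wage? yes] → satisfied.
rule 2 — Provisional Hand: [the worker is not subject to the employer's control as to manner of work? yes] OR [the worker bears financial risk in the engagement? yes] → satisfied.
rule 5 — Permitted Employee: [Listed Staff Member (rule 8)? no] AND [not a Tier V Servant (rule 7)? no] AND [Provisional Hand (rule 2)? yes] → not satisfied.
rule 6 — Class-A Worker: [the employer deducts tax at source? no] OR [the worker is paid a fixed periodic wage? yes] OR [the worker provides their own equipment? yes] → satisfied.
rule 3 — Essential Engagement: [the employer deducts tax at source? no] AND [not a Class-A Worker (rule 6)? no] AND [the worker is integrated into the employer's organisation? no] → not satisfied.
rule 1 — Assessable Worker: there is no written contract of service? yes; not a Permitted Employee (rule 5)? yes; Essential Engagement (rule 3)? no — 2 of 3 hold (need ≥2) → satisfied.

Yes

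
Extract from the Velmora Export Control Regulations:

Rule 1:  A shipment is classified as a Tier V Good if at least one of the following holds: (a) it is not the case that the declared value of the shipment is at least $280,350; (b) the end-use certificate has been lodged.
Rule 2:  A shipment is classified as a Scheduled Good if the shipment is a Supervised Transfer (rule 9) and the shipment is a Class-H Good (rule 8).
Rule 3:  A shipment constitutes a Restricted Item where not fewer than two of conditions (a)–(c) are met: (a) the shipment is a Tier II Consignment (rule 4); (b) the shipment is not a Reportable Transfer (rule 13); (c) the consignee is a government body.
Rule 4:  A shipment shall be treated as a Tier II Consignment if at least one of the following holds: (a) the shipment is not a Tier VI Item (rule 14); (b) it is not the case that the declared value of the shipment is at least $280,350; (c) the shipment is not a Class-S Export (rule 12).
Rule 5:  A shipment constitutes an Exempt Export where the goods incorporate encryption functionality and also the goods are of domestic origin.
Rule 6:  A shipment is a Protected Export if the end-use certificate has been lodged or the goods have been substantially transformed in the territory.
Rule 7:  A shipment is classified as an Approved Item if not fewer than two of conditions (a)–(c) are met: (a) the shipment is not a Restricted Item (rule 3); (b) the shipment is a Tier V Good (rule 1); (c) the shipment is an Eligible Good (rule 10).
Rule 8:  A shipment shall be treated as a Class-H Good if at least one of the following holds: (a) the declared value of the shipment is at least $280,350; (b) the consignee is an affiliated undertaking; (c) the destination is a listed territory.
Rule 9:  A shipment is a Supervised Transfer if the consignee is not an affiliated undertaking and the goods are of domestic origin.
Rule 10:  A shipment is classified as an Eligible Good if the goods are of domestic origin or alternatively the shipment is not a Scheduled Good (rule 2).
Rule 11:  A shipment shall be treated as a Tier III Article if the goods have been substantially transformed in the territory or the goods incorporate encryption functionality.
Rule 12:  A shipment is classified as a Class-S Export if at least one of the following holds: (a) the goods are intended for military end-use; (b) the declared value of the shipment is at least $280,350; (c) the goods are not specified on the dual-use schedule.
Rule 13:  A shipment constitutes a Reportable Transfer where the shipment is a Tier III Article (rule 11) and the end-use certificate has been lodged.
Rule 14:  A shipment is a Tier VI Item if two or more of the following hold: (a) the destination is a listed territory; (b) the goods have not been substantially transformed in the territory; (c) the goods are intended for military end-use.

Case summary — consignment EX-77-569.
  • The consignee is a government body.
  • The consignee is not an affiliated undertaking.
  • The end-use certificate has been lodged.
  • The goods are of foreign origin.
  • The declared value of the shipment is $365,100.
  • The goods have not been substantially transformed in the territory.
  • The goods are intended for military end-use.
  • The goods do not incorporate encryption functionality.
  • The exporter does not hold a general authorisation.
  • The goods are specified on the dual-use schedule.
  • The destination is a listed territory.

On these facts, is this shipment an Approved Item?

Yes

rule 14 — Tier VI Item: the destination is a listed territory? yes; the goods have not been substantially transformed in the territory? yes; the goods are intended for military end-use? yes — 3 of 3 hold (need ≥2) → satisfied.
rule 12 — Class-S Export: [the goods are intended for military end-use? yes] OR [declared value of the shipment: $365,100 ≥ $280,350? yes] OR [the goods are not specified on the dual-use schedule? no] → satisfied.
rule 4 — Tier II Consignment: [not a Tier VI Item (rule 14)? no] OR [declared value of the shipment: $365,100 ≥ $280,350? yes, so negated condition no] OR [not a Class-S Export (rule 12)? no] → not satisfied.
rule 11 — Tier III Article: [the goods have been substantially transformed in the territory? no] OR [the goods incorporate encryption functionality? no] → not satisfied.
rule 13 — Reportable Transfer: [Tier III Article (rule 11)? no] AND [the end-use certificate has been lodged? yes] → not satisfied.
rule 3 — Restricted Item: Tier II Consignment (rule 4)? no; not a Reportable Transfer (rule 13)? yes; the consignee is a government body? yes — 2 of 3 hold (need ≥2) → satisfied.
rule 1 — Tier V Good: [declared value of the shipment: $365,100 ≥ $280,350? yes, so negated condition no] OR [the end-use certificate has been lodged? yes] → satisfied.
rule 9 — Supervised Transfer: [the consignee is not an affiliated undertaking? yes] AND [the goods are of domestic origin? no] → not satisfied.
rule 8 — Class-H Good: [declared value of the shipment: $365,100 ≥ $280,350? yes] OR [the consignee is an affiliated undertaking? no] OR [the destination is a listed territory? yes] → satisfied.
rule 2 — Scheduled Good: [Supervised Transfer (rule 9)? no] AND [Class-H Good (rule 8)? yes] → not satisfied.
rule 10 — Eligible Good: [the goods are of domestic origin? no] OR [not a Scheduled Good (rule 2)? yes] → satisfied.
rule 7 — Approved Item: not a Restricted Item (rule 3)? no; Tier V Good (rule 1)? yes; Eligible Good (rule 10)? yes — 2 of 3 hold (need ≥2) → satisfied.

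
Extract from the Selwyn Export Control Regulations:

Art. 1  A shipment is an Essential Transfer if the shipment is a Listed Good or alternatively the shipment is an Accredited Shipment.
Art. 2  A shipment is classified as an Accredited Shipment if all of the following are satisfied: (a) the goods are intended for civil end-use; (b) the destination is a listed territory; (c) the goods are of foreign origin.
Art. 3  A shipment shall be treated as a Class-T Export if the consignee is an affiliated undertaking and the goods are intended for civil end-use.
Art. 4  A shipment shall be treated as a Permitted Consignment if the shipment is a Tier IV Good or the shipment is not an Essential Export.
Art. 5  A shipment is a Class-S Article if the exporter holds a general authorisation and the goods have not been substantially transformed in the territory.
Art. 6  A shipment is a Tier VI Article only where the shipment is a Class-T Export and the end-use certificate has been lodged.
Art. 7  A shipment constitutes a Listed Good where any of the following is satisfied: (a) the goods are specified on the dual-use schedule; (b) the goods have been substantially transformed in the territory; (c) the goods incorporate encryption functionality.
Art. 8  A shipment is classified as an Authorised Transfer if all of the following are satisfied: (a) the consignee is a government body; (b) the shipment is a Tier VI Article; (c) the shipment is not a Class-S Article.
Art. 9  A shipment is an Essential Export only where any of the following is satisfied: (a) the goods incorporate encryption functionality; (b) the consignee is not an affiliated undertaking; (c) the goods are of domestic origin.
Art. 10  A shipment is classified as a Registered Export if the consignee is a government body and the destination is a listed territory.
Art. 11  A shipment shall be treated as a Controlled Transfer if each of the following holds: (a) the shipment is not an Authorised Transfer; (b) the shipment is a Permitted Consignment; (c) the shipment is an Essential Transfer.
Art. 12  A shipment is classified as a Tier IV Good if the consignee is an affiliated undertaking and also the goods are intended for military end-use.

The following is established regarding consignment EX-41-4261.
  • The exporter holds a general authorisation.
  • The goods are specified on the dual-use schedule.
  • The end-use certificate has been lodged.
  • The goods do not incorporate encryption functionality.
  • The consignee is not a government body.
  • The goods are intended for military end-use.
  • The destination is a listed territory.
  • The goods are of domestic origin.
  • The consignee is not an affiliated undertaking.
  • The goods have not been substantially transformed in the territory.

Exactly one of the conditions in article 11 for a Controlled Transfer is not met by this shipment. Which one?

article 3 — Class-T Export: [the consignee is an affiliated undertaking? no] AND [the goods are intended for civil end-use? no] → not satisfied.
article 6 — Tier VI Article: [Class-T Export (article 3)? no] AND [the end-use certificate has been lodged? yes] → not satisfied.
article 5 — Class-S Article: [the exporter holds a general authorisation? yes] AND [the goods have not been substantially transformed in the territory? yes] → satisfied.
article 8 — Authorised Transfer: [the consignee is a government body? no] AND [Tier VI Article (article 6)? no] AND [not a Class-S Article (article 5)? no] → not satisfied.
article 12 — Tier IV Good: [the consignee is an affiliated undertaking? no] AND [the goods are intended for military end-use? yes] → not satisfied.
article 9 — Essential Export: [the goods incorporate encryption functionality? no] OR [the consignee is not an affiliated undertaking? yes] OR [the goods are of domestic origin? yes] → satisfied.
article 4 — Permitted Consignment: [Tier IV Good (article 12)? no] OR [not an Essential Export (article 9)? no] → not satisfied.
article 7 — Listed Good: [the goods are specified on the dual-use schedule? yes] OR [the goods have been substantially transformed in the territory? no] OR [the goods incorporate encryption functionality? no] → satisfied.
article 2 — Accredited Shipment: [the goods are intended for civil end-use? no] AND [the destination is a listed territory? yes] AND [the goods are of foreign origin? no] → not satisfied.
article 1 — Essential Transfer: [Listed Good (article 7)? yes] OR [Accredited Shipment (article 2)? no] → satisfied.
article 11 — Controlled Transfer: [not an Authorised Transfer (article 8)? yes] AND [Permitted Consignment (article 4)? no] AND [Essential Transfer (article 1)? yes] → not satisfied.

Permitted Consignment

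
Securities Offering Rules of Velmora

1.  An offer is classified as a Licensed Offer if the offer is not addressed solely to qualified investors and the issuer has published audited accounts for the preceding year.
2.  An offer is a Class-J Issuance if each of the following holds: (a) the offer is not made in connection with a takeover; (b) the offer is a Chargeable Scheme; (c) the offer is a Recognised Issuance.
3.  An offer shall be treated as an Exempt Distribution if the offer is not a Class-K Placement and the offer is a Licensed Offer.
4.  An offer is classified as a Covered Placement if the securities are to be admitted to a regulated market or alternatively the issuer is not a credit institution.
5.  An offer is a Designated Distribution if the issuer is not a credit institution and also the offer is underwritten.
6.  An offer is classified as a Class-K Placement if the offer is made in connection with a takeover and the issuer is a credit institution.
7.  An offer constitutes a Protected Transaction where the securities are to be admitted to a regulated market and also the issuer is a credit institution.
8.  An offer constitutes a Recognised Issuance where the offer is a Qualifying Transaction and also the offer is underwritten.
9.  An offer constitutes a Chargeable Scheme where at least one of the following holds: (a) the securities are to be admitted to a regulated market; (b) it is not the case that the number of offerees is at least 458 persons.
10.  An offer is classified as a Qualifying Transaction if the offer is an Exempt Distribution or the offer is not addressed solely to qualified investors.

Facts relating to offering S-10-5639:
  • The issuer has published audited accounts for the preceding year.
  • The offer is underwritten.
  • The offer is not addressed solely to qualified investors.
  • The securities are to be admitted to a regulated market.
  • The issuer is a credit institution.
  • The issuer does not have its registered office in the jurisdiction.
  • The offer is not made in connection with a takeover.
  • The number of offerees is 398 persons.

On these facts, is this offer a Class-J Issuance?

Yes

Under paragraph 9: the securities are to be admitted to a regulated market? yes; or number of offerees: 398 persons ≥ 458 persons? no, so negated condition yes. So the offer is a Chargeable Scheme.
Under paragraph 6: the offer is made in connection with a takeover? no; and the issuer is a credit institution? yes. So the offer is not a Class-K Placement.
Under paragraph 1: the offer is not addressed solely to qualified investors? yes; and the issuer has published audited accounts for the preceding year? yes. So the offer is a Licensed Offer.
Under paragraph 3: not a Class-K Placement (paragraph 6)? yes; and Licensed Offer (paragraph 1)? yes. So the offer is an Exempt Distribution.
Under paragraph 10: Exempt Distribution (paragraph 3)? yes; or the offer is not addressed solely to qualified investors? yes. So the offer is a Qualifying Transaction.
Under paragraph 8: Qualifying Transaction (paragraph 10)? yes; and the offer is underwritten? yes. So the offer is a Recognised Issuance.
Under paragraph 2: the offer is not made in connection with a takeover? yes; and Chargeable Scheme (paragraph 9)? yes; and Recognised Issuance (paragraph 8)? yes. So the offer is a Class-J Issuance.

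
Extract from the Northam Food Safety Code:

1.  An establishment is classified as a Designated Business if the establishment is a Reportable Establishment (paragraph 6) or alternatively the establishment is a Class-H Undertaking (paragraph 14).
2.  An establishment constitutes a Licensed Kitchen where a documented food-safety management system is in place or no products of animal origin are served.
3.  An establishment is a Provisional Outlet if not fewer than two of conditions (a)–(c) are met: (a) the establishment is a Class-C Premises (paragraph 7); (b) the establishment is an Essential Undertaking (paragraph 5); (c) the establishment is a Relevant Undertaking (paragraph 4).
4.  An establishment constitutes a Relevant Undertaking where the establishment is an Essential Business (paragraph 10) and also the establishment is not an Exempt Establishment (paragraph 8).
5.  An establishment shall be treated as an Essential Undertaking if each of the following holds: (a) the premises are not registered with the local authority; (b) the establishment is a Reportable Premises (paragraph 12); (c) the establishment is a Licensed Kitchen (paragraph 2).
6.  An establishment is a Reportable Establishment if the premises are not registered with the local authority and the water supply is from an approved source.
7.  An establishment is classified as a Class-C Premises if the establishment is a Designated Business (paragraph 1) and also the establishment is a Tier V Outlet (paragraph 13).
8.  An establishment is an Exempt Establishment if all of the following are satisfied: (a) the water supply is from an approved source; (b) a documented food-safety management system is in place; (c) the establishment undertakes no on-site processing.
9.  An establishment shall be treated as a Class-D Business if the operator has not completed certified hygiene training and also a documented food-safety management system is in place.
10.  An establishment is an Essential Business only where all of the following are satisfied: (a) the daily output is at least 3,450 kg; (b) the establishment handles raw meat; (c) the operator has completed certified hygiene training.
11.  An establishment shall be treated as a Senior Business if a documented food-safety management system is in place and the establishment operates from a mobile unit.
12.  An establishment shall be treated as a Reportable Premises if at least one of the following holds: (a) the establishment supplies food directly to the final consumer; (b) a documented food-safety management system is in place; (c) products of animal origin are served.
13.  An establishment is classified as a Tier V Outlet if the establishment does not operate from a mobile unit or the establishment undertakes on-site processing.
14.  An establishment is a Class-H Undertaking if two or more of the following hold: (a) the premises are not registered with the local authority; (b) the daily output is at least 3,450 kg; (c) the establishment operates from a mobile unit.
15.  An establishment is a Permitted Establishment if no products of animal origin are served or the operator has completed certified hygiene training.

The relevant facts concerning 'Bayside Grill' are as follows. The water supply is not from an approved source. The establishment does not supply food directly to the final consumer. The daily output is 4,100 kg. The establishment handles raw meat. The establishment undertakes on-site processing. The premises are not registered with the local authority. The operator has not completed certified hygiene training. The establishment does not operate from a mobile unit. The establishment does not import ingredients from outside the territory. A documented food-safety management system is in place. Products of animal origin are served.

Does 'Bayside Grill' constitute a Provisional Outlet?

Yes

Under paragraph 6: the premises are not registered with the local authority? yes; and the water supply is from an approved source? no. So the establishment is not a Reportable Establishment.
Under paragraph 14: the premises are not registered with the local authority? yes; daily output: 4,100 kg ≥ 3,450 kg? yes; the establishment operates from a mobile unit? no — 2 of 3 hold (need ≥2) → satisfied.
Under paragraph 1: Reportable Establishment (paragraph 6)? no; or Class-H Undertaking (paragraph 14)? yes. So the establishment is a Designated Business.
Under paragraph 13: the establishment does not operate from a mobile unit? yes; or the establishment undertakes on-site processing? yes. So the establishment is a Tier V Outlet.
Under paragraph 7: Designated Business (paragraph 1)? yes; and Tier V Outlet (paragraph 13)? yes. So the establishment is a Class-C Premises.
Under paragraph 12: the establishment supplies food directly to the final consumer? no; or a documented food-safety management system is in place? yes; or products of animal origin are served? yes. So the establishment is a Reportable Premises.
Under paragraph 2: a documented food-safety management system is in place? yes; or no products of animal origin are served? no. So the establishment is a Licensed Kitchen.
Under paragraph 5: the premises are not registered with the local authority? yes; and Reportable Premises (paragraph 12)? yes; and Licensed Kitchen (paragraph 2)? yes. So the establishment is an Essential Undertaking.
Under paragraph 10: daily output: 4,100 kg ≥ 3,450 kg? yes; and the establishment handles raw meat? yes; and the operator has completed certified hygiene training? no. So the establishment is not an Essential Business.
Under paragraph 8: the water supply is from an approved source? no; and a documented food-safety management system is in place? yes; and the establishment undertakes no on-site processing? no. So the establishment is not an Exempt Establishment.
Under paragraph 4: Essential Business (paragraph 10)? no; and not an Exempt Establishment (paragraph 8)? yes. So the establishment is not a Relevant Undertaking.
Under paragraph 3: Class-C Premises (paragraph 7)? yes; Essential Undertaking (paragraph 5)? yes; Relevant Undertaking (paragraph 4)? no — 2 of 3 hold (need ≥2) → satisfied.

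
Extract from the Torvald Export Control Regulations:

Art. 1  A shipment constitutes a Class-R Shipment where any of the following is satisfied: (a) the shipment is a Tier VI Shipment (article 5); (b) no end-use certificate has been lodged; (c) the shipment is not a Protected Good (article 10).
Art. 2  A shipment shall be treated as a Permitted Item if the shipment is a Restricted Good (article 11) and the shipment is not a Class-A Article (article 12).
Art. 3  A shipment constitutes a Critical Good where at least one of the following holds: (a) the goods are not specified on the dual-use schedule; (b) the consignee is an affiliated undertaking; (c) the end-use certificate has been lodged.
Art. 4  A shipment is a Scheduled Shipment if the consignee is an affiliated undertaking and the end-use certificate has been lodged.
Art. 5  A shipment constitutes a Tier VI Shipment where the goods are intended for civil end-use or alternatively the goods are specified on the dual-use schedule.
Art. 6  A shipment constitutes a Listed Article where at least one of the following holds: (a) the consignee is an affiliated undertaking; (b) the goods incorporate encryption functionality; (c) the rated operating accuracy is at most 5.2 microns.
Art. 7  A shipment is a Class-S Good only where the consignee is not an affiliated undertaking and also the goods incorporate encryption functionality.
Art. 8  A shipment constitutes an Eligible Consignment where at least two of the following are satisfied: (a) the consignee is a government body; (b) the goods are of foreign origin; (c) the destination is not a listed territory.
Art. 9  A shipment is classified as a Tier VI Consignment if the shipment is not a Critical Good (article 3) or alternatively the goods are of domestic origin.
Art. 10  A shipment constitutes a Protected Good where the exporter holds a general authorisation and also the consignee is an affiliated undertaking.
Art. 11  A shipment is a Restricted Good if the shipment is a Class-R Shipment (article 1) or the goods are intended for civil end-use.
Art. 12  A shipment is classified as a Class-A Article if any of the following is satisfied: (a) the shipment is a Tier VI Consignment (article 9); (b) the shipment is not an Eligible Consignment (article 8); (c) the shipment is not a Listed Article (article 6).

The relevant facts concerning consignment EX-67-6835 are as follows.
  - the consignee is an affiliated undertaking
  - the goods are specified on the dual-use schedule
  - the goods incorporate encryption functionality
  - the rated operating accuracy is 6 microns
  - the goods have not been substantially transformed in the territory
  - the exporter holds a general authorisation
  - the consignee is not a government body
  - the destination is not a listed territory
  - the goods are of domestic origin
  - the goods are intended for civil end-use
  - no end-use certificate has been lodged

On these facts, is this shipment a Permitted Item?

No

Under article 5: the goods are intended for civil end-use? yes; or the goods are specified on the dual-use schedule? yes. So the shipment is a Tier VI Shipment.
Under article 10: the exporter holds a general authorisation? yes; and the consignee is an affiliated undertaking? yes. So the shipment is a Protected Good.
Under article 1: Tier VI Shipment (article 5)? yes; or no end-use certificate has been lodged? yes; or not a Protected Good (article 10)? no. So the shipment is a Class-R Shipment.
Under article 11: Class-R Shipment (article 1)? yes; or the goods are intended for civil end-use? yes. So the shipment is a Restricted Good.
Under article 3: the goods are not specified on the dual-use schedule? no; or the consignee is an affiliated undertaking? yes; or the end-use certificate has been lodged? no. So the shipment is a Critical Good.
Under article 9: not a Critical Good (article 3)? no; or the goods are of domestic origin? yes. So the shipment is a Tier VI Consignment.
Under article 8: the consignee is a government body? no; the goods are of foreign origin? no; the destination is not a listed territory? yes — 1 of 3 hold (need ≥2) → not satisfied.
Under article 6: the consignee is an affiliated undertaking? yes; or the goods incorporate encryption functionality? yes; or rated operating accuracy: 6 microns ≤ 5.2 microns? no. So the shipment is a Listed Article.
Under article 12: Tier VI Consignment (article 9)? yes; or not an Eligible Consignment (article 8)? yes; or not a Listed Article (article 6)? no. So the shipment is a Class-A Article.
Under article 2: Restricted Good (article 11)? yes; and not a Class-A Article (article 12)? no. So the shipment is not a Permitted Item.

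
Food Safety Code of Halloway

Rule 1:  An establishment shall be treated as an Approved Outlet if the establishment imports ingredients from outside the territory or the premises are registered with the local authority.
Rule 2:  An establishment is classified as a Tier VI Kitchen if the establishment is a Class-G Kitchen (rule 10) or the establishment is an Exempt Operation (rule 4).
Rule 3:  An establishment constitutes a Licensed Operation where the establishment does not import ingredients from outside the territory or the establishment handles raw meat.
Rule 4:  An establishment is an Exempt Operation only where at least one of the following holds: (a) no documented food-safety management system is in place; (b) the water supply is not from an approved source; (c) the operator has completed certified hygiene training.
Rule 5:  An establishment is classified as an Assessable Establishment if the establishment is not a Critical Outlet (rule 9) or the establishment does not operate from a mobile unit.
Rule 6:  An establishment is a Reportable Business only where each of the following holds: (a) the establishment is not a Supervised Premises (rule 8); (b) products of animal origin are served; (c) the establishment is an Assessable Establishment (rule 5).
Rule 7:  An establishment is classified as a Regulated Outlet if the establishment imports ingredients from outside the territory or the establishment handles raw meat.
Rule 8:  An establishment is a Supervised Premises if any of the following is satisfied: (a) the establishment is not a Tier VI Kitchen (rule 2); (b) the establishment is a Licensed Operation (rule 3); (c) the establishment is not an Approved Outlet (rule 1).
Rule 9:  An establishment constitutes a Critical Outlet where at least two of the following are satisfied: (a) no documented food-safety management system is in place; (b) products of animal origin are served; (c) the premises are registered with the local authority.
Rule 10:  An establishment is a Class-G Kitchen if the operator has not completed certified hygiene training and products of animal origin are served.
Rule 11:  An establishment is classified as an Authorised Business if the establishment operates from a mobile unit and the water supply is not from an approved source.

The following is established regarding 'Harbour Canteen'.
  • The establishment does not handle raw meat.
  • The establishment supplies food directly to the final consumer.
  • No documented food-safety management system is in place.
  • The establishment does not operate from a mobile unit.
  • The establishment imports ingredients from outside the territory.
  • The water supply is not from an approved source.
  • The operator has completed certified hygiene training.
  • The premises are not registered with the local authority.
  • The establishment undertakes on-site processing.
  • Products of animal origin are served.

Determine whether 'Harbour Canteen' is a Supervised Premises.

Under rule 10: the operator has not completed certified hygiene training? no; and products of animal origin are served? yes. So the establishment is not a Class-G Kitchen.
Under rule 4: no documented food-safety management system is in place? yes; or the water supply is not from an approved source? yes; or the operator has completed certified hygiene training? yes. So the establishment is an Exempt Operation.
Under rule 2: Class-G Kitchen (rule 10)? no; or Exempt Operation (rule 4)? yes. So the establishment is a Tier VI Kitchen.
Under rule 3: the establishment does not import ingredients from outside the territory? no; or the establishment handles raw meat? no. So the establishment is not a Licensed Operation.
Under rule 1: the establishment imports ingredients from outside the territory? yes; or the premises are registered with the local authority? no. So the establishment is an Approved Outlet.
Under rule 8: not a Tier VI Kitchen (rule 2)? no; or Licensed Operation (rule 3)? no; or not an Approved Outlet (rule 1)? no. So the establishment is not a Supervised Premises.

No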